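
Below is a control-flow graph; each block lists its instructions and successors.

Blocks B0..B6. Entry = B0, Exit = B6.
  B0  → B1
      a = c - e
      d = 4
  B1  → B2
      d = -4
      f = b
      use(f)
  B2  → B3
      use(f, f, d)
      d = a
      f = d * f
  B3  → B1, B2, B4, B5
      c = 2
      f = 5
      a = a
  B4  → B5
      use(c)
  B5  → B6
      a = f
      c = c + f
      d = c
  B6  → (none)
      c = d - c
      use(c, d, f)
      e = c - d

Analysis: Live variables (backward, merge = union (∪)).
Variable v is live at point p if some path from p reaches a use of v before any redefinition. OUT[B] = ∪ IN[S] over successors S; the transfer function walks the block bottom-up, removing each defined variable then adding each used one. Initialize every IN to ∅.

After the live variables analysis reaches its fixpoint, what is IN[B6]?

Per-block solution:
  B0:   IN={b, c, e}   OUT={a, b}
  B1:   IN={a, b}   OUT={a, b, d, f}
  B2:   IN={a, b, d, f}   OUT={a, b, d}
  B3:   IN={a, b, d}   OUT={a, b, c, d, f}
  B4:   IN={c, f}   OUT={c, f}
  B5:   IN={c, f}   OUT={c, d, f}
  B6:   IN={c, d, f}   OUT={}

B6 is the boundary node: OUT[B6] = {}
Applying B6's transfer function to that OUT value gives IN[B6] (row B6 above).

Answer: {c, d, f}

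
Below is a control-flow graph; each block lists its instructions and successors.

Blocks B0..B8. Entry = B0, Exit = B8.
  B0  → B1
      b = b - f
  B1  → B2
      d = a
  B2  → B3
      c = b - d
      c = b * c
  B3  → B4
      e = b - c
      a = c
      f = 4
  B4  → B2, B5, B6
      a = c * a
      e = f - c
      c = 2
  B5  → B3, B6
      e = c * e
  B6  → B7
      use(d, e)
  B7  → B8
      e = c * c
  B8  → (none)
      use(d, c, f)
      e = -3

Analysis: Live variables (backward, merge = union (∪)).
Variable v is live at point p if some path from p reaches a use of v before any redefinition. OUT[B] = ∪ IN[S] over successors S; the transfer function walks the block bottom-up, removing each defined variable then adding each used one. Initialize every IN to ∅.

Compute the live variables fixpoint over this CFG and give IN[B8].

Per-block solution:
  B0:  IN={a, b, f}  OUT={a, b}
  B1:  IN={a, b}  OUT={b, d}
  B2:  IN={b, d}  OUT={b, c, d}
  B3:  IN={b, c, d}  OUT={a, b, c, d, f}
  B4:  IN={a, b, c, d, f}  OUT={b, c, d, e, f}
  B5:  IN={b, c, d, e, f}  OUT={b, c, d, e, f}
  B6:  IN={c, d, e, f}  OUT={c, d, f}
  B7:  IN={c, d, f}  OUT={c, d, f}
  B8:  IN={c, d, f}  OUT={}

B8 is the boundary node: OUT[B8] = {}
Applying B8's transfer function to that OUT value gives IN[B8] (row B8 above).

Answer: {c, d, f}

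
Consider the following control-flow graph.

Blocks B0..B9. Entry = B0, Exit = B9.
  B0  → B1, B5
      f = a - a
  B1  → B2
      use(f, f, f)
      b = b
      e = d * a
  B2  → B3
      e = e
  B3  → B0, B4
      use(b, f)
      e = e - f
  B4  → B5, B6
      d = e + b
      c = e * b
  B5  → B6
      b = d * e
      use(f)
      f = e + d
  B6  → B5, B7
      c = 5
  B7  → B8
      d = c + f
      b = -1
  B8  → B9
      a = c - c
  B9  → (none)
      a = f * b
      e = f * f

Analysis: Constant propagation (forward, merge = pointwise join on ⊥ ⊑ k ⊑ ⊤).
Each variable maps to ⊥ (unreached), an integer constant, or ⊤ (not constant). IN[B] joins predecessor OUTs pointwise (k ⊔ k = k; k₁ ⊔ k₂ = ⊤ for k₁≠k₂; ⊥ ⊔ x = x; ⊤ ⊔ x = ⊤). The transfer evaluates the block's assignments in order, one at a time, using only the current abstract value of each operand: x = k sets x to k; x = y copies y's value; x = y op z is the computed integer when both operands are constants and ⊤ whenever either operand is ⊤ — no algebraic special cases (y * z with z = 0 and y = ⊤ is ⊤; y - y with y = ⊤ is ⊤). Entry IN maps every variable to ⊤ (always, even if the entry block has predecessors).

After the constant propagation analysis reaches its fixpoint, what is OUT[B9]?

Per-block solution:
  B0:   IN=(all ⊤)   OUT=(all ⊤)
  B1:   IN=(all ⊤)   OUT=(all ⊤)
  B2:   IN=(all ⊤)   OUT=(all ⊤)
  B3:   IN=(all ⊤)   OUT=(all ⊤)
  B4:   IN=(all ⊤)   OUT=(all ⊤)
  B5:   IN=(all ⊤)   OUT=(all ⊤)
  B6:   IN=(all ⊤)   OUT={c:5; rest ⊤}
  B7:   IN={c:5; rest ⊤}   OUT={b:-1, c:5; rest ⊤}
  B8:   IN={b:-1, c:5; rest ⊤}   OUT={a:0, b:-1, c:5; rest ⊤}
  B9:   IN={a:0, b:-1, c:5; rest ⊤}   OUT={b:-1, c:5; rest ⊤}

Merge at B9: IN[B9] = OUT[B8] = {a: 0, b: -1, c: 5, d: ⊤, e: ⊤, f: ⊤}
Applying B9's transfer function to that IN value gives OUT[B9] (row B9 above).

Answer: {a: ⊤, b: -1, c: 5, d: ⊤, e: ⊤, f: ⊤}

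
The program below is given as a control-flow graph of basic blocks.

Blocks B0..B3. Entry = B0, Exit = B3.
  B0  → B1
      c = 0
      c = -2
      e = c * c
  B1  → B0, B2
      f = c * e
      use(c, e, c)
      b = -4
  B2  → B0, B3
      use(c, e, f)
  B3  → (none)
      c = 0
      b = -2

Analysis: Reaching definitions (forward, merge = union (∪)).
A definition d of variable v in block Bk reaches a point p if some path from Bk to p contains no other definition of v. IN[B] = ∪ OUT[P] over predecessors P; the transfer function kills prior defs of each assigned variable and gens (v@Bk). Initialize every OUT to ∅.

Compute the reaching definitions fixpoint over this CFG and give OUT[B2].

Converged values:
  B0:  IN={b@B1, c@B0, e@B0, f@B1}  OUT={b@B1, c@B0, e@B0, f@B1}
  B1:  IN={b@B1, c@B0, e@B0, f@B1}  OUT={b@B1, c@B0, e@B0, f@B1}
  B2:  IN={b@B1, c@B0, e@B0, f@B1}  OUT={b@B1, c@B0, e@B0, f@B1}
  B3:  IN={b@B1, c@B0, e@B0, f@B1}  OUT={b@B3, c@B3, e@B0, f@B1}

Merge at B2: IN[B2] = OUT[B1] = {b@B1, c@B0, e@B0, f@B1}
Applying B2's transfer function to that IN value gives OUT[B2] (row B2 above).

Answer: {b@B1, c@B0, e@B0, f@B1}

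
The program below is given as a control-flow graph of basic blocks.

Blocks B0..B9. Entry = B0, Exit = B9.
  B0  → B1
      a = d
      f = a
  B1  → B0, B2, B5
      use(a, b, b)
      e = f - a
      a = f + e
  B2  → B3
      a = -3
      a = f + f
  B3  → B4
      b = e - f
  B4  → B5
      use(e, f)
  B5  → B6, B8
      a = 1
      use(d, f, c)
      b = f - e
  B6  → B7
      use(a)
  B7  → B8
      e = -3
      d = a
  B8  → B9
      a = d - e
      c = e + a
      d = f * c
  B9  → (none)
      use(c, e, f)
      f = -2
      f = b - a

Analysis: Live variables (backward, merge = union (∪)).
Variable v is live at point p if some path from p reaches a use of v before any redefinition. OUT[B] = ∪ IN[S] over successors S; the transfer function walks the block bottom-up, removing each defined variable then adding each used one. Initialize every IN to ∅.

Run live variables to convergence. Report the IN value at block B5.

Answer: {c, d, e, f}

Trace:
Fixpoint table:
  B0: | IN={b, c, d} | OUT={a, b, c, d, f}
  B1: | IN={a, b, c, d, f} | OUT={b, c, d, e, f}
  B2: | IN={c, d, e, f} | OUT={c, d, e, f}
  B3: | IN={c, d, e, f} | OUT={c, d, e, f}
  B4: | IN={c, d, e, f} | OUT={c, d, e, f}
  B5: | IN={c, d, e, f} | OUT={a, b, d, e, f}
  B6: | IN={a, b, f} | OUT={a, b, f}
  B7: | IN={a, b, f} | OUT={b, d, e, f}
  B8: | IN={b, d, e, f} | OUT={a, b, c, e, f}
  B9: | IN={a, b, c, e, f} | OUT={}

Merge at B5: OUT[B5] = IN[B6] ⊔ IN[B8] = {a, b, d, e, f}
Applying B5's transfer function to that OUT value gives IN[B5] (row B5 above).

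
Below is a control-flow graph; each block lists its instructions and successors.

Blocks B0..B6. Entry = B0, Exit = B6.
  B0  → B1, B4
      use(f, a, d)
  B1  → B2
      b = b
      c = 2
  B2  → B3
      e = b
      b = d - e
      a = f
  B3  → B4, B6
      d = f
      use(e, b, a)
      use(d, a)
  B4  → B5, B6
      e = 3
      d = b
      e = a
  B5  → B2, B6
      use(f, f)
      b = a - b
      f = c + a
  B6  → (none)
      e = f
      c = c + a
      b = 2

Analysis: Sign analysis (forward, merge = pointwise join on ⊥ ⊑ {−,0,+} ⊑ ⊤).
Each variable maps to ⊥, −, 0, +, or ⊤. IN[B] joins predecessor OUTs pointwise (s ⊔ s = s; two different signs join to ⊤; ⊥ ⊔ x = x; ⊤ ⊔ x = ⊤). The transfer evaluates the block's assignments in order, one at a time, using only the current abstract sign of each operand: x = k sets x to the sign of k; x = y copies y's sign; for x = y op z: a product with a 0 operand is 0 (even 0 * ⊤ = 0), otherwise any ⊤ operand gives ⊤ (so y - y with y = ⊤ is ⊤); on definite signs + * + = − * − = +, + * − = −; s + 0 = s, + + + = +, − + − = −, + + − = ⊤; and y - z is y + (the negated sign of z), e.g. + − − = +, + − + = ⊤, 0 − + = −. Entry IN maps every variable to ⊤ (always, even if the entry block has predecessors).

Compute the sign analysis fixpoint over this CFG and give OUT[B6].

Answer: {a: ⊤, b: +, c: ⊤, d: ⊤, e: ⊤, f: ⊤}

Trace:
Per-block solution:
  B0: | IN=(all ⊤) | OUT=(all ⊤)
  B1: | IN=(all ⊤) | OUT={c:+; rest ⊤}
  B2: | IN=(all ⊤) | OUT=(all ⊤)
  B3: | IN=(all ⊤) | OUT=(all ⊤)
  B4: | IN=(all ⊤) | OUT=(all ⊤)
  B5: | IN=(all ⊤) | OUT=(all ⊤)
  B6: | IN=(all ⊤) | OUT={b:+; rest ⊤}

Merge at B6: IN[B6] = OUT[B3] ⊔ OUT[B4] ⊔ OUT[B5] = {a: ⊤, b: ⊤, c: ⊤, d: ⊤, e: ⊤, f: ⊤}
Applying B6's transfer function to that IN value gives OUT[B6] (row B6 above).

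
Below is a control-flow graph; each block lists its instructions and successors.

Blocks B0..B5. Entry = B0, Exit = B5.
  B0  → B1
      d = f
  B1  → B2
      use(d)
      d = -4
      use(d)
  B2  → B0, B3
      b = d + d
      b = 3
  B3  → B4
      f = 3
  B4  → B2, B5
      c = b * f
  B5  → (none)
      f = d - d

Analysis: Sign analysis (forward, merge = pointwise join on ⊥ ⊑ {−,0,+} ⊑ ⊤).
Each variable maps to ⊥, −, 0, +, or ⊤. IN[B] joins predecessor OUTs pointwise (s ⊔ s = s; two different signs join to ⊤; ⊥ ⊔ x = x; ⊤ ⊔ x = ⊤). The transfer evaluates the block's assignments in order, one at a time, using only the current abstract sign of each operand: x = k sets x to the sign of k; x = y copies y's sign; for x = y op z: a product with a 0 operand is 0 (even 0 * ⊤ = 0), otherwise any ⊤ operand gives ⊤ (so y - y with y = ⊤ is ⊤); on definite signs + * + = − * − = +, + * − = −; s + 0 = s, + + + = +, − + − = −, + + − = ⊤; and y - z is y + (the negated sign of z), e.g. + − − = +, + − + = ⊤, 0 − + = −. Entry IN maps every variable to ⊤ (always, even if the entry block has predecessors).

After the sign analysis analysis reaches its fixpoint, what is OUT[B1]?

Per-block solution:
  B0: | IN=(all ⊤) | OUT=(all ⊤)
  B1: | IN=(all ⊤) | OUT={d:-; rest ⊤}
  B2: | IN={d:-; rest ⊤} | OUT={b:+, d:-; rest ⊤}
  B3: | IN={b:+, d:-; rest ⊤} | OUT={b:+, d:-, f:+; rest ⊤}
  B4: | IN={b:+, d:-, f:+; rest ⊤} | OUT={b:+, c:+, d:-, f:+; rest ⊤}
  B5: | IN={b:+, c:+, d:-, f:+; rest ⊤} | OUT={b:+, c:+, d:-; rest ⊤}

Merge at B1: IN[B1] = OUT[B0] = {a: ⊤, b: ⊤, c: ⊤, d: ⊤, e: ⊤, f: ⊤}
Applying B1's transfer function to that IN value gives OUT[B1] (row B1 above).

Answer: {a: ⊤, b: ⊤, c: ⊤, d: -, e: ⊤, f: ⊤}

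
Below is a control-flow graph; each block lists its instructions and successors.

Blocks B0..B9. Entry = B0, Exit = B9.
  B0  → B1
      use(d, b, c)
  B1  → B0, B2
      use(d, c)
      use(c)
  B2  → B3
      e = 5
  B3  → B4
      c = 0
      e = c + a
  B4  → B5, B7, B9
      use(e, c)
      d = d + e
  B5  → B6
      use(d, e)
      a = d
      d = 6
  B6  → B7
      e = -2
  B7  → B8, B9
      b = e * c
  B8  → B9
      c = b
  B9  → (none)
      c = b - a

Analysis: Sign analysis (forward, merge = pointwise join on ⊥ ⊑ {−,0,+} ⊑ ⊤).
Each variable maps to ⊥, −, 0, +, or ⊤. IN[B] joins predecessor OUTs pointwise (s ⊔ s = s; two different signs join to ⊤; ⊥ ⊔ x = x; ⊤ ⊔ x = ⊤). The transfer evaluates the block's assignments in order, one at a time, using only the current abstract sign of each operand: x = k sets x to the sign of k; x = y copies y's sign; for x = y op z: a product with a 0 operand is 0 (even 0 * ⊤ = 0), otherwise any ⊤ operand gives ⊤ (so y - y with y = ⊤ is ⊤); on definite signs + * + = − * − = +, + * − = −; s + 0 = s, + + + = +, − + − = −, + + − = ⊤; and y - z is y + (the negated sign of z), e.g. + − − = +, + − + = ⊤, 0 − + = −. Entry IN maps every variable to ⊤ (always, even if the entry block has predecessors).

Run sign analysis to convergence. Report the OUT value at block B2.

Answer: {a: ⊤, b: ⊤, c: ⊤, d: ⊤, e: +, f: ⊤}

Trace:
Per-block solution:
  B0:   IN=(all ⊤)   OUT=(all ⊤)
  B1:   IN=(all ⊤)   OUT=(all ⊤)
  B2:   IN=(all ⊤)   OUT={e:+; rest ⊤}
  B3:   IN={e:+; rest ⊤}   OUT={c:0; rest ⊤}
  B4:   IN={c:0; rest ⊤}   OUT={c:0; rest ⊤}
  B5:   IN={c:0; rest ⊤}   OUT={c:0, d:+; rest ⊤}
  B6:   IN={c:0, d:+; rest ⊤}   OUT={c:0, d:+, e:-; rest ⊤}
  B7:   IN={c:0; rest ⊤}   OUT={b:0, c:0; rest ⊤}
  B8:   IN={b:0, c:0; rest ⊤}   OUT={b:0, c:0; rest ⊤}
  B9:   IN={c:0; rest ⊤}   OUT=(all ⊤)

Merge at B2: IN[B2] = OUT[B1] = {a: ⊤, b: ⊤, c: ⊤, d: ⊤, e: ⊤, f: ⊤}
Applying B2's transfer function to that IN value gives OUT[B2] (row B2 above).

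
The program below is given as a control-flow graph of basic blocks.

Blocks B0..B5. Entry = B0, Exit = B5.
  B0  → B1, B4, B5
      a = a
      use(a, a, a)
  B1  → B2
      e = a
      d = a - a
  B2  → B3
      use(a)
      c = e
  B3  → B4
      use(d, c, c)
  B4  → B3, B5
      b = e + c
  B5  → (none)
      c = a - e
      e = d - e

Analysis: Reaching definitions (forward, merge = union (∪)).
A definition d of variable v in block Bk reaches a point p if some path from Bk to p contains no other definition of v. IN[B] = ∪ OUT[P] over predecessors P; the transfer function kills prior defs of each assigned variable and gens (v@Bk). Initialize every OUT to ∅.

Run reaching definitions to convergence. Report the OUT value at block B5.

Answer: {a@B0, b@B4, c@B5, d@B1, e@B5}

Working:
Fixpoint table:
  B0: | IN={} | OUT={a@B0}
  B1: | IN={a@B0} | OUT={a@B0, d@B1, e@B1}
  B2: | IN={a@B0, d@B1, e@B1} | OUT={a@B0, c@B2, d@B1, e@B1}
  B3: | IN={a@B0, b@B4, c@B2, d@B1, e@B1} | OUT={a@B0, b@B4, c@B2, d@B1, e@B1}
  B4: | IN={a@B0, b@B4, c@B2, d@B1, e@B1} | OUT={a@B0, b@B4, c@B2, d@B1, e@B1}
  B5: | IN={a@B0, b@B4, c@B2, d@B1, e@B1} | OUT={a@B0, b@B4, c@B5, d@B1, e@B5}

Merge at B5: IN[B5] = OUT[B0] ⊔ OUT[B4] = {a@B0, b@B4, c@B2, d@B1, e@B1}
Applying B5's transfer function to that IN value gives OUT[B5] (row B5 above).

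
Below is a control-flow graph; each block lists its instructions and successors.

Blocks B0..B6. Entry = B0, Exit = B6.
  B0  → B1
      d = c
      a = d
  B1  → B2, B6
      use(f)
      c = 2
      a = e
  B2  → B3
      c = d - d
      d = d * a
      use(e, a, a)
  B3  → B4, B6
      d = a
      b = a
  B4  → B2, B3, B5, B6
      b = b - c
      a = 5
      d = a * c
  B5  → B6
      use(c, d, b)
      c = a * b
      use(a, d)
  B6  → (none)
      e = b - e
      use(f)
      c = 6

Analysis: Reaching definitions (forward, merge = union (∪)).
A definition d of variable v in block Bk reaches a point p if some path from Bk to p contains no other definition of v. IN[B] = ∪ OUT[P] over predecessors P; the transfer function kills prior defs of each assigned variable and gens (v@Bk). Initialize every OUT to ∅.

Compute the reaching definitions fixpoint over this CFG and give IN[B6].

Per-block solution:
  B0:  IN={}  OUT={a@B0, d@B0}
  B1:  IN={a@B0, d@B0}  OUT={a@B1, c@B1, d@B0}
  B2:  IN={a@B1, a@B4, b@B4, c@B1, c@B2, d@B0, d@B4}  OUT={a@B1, a@B4, b@B4, c@B2, d@B2}
  B3:  IN={a@B1, a@B4, b@B4, c@B2, d@B2, d@B4}  OUT={a@B1, a@B4, b@B3, c@B2, d@B3}
  B4:  IN={a@B1, a@B4, b@B3, c@B2, d@B3}  OUT={a@B4, b@B4, c@B2, d@B4}
  B5:  IN={a@B4, b@B4, c@B2, d@B4}  OUT={a@B4, b@B4, c@B5, d@B4}
  B6:  IN={a@B1, a@B4, b@B3, b@B4, c@B1, c@B2, c@B5, d@B0, d@B3, d@B4}  OUT={a@B1, a@B4, b@B3, b@B4, c@B6, d@B0, d@B3, d@B4, e@B6}

Merge at B6: IN[B6] = OUT[B1] ⊔ OUT[B3] ⊔ OUT[B4] ⊔ OUT[B5] = {a@B1, a@B4, b@B3, b@B4, c@B1, c@B2, c@B5, d@B0, d@B3, d@B4}

Answer: {a@B1, a@B4, b@B3, b@B4, c@B1, c@B2, c@B5, d@B0, d@B3, d@B4}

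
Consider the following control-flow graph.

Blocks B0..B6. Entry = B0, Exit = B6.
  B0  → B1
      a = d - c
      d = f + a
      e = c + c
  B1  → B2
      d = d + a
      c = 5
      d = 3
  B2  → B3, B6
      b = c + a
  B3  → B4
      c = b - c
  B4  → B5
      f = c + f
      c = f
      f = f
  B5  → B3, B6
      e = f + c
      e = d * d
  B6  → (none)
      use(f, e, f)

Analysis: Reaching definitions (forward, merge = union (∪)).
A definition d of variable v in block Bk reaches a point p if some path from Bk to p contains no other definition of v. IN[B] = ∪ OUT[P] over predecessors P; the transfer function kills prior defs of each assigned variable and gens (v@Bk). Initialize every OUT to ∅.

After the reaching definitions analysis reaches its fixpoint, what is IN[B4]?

Answer: {a@B0, b@B2, c@B3, d@B1, e@B0, e@B5, f@B4}

Derivation:
Fixpoint table:
  B0:  IN={}  OUT={a@B0, d@B0, e@B0}
  B1:  IN={a@B0, d@B0, e@B0}  OUT={a@B0, c@B1, d@B1, e@B0}
  B2:  IN={a@B0, c@B1, d@B1, e@B0}  OUT={a@B0, b@B2, c@B1, d@B1, e@B0}
  B3:  IN={a@B0, b@B2, c@B1, c@B4, d@B1, e@B0, e@B5, f@B4}  OUT={a@B0, b@B2, c@B3, d@B1, e@B0, e@B5, f@B4}
  B4:  IN={a@B0, b@B2, c@B3, d@B1, e@B0, e@B5, f@B4}  OUT={a@B0, b@B2, c@B4, d@B1, e@B0, e@B5, f@B4}
  B5:  IN={a@B0, b@B2, c@B4, d@B1, e@B0, e@B5, f@B4}  OUT={a@B0, b@B2, c@B4, d@B1, e@B5, f@B4}
  B6:  IN={a@B0, b@B2, c@B1, c@B4, d@B1, e@B0, e@B5, f@B4}  OUT={a@B0, b@B2, c@B1, c@B4, d@B1, e@B0, e@B5, f@B4}

Merge at B4: IN[B4] = OUT[B3] = {a@B0, b@B2, c@B3, d@B1, e@B0, e@B5, f@B4}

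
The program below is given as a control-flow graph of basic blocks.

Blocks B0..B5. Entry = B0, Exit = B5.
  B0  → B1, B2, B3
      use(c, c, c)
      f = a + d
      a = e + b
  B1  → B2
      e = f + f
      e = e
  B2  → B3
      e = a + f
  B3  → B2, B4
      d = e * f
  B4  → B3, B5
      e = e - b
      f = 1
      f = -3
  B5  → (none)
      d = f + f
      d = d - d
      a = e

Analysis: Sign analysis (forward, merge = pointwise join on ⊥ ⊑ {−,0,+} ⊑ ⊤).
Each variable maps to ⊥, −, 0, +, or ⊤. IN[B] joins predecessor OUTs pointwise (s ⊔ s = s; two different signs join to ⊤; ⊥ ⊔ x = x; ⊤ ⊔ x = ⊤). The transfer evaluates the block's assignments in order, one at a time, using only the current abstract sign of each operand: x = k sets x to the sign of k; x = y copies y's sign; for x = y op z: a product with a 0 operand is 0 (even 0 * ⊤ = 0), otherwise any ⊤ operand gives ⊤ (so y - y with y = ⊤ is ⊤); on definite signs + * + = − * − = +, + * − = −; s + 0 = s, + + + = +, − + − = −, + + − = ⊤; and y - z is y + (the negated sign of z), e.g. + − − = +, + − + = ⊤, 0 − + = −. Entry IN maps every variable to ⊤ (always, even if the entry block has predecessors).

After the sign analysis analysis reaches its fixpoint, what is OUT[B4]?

Fixpoint table:
  B0:  IN=(all ⊤)  OUT=(all ⊤)
  B1:  IN=(all ⊤)  OUT=(all ⊤)
  B2:  IN=(all ⊤)  OUT=(all ⊤)
  B3:  IN=(all ⊤)  OUT=(all ⊤)
  B4:  IN=(all ⊤)  OUT={f:-; rest ⊤}
  B5:  IN={f:-; rest ⊤}  OUT={f:-; rest ⊤}

Merge at B4: IN[B4] = OUT[B3] = {a: ⊤, b: ⊤, c: ⊤, d: ⊤, e: ⊤, f: ⊤}
Applying B4's transfer function to that IN value gives OUT[B4] (row B4 above).

Answer: {a: ⊤, b: ⊤, c: ⊤, d: ⊤, e: ⊤, f: -}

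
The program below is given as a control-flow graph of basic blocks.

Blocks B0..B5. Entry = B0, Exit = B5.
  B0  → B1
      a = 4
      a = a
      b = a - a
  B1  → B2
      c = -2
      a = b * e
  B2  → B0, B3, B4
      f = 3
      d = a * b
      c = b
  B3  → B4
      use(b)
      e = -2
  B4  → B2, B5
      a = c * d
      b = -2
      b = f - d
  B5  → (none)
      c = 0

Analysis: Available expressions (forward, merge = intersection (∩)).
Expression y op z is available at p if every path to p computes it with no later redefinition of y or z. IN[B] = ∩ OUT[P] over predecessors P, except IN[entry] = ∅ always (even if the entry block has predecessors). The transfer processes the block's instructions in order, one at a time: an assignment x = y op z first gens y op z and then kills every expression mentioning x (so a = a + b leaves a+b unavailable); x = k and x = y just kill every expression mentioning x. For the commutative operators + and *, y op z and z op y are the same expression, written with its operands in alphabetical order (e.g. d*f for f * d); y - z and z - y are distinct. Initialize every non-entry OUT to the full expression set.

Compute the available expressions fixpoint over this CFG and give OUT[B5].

Answer: {f-d}

Derivation:
Fixpoint table:
  B0:  IN={}  OUT={a-a}
  B1:  IN={a-a}  OUT={b*e}
  B2:  IN={}  OUT={a*b}
  B3:  IN={a*b}  OUT={a*b}
  B4:  IN={a*b}  OUT={c*d, f-d}
  B5:  IN={c*d, f-d}  OUT={f-d}

Merge at B5: IN[B5] = OUT[B4] = {c*d, f-d}
Applying B5's transfer function to that IN value gives OUT[B5] (row B5 above).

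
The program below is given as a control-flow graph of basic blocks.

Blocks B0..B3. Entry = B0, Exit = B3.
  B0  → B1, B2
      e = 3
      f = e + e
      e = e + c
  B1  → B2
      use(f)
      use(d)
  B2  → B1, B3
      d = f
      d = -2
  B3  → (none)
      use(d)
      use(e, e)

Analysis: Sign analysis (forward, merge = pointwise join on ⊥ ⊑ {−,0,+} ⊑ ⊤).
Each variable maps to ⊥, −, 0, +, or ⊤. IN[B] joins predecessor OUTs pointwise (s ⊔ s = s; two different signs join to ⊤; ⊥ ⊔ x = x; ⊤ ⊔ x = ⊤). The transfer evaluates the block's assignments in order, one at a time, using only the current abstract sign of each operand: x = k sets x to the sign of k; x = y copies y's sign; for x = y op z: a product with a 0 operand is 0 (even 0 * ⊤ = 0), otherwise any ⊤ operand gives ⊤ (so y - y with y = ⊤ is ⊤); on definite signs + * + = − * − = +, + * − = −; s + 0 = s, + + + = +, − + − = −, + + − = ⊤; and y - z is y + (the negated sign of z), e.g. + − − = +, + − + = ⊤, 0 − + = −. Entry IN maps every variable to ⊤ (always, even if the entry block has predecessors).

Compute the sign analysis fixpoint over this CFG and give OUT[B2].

Answer: {a: ⊤, b: ⊤, c: ⊤, d: -, e: ⊤, f: +}

Working:
Per-block solution:
  B0:   IN=(all ⊤)   OUT={f:+; rest ⊤}
  B1:   IN={f:+; rest ⊤}   OUT={f:+; rest ⊤}
  B2:   IN={f:+; rest ⊤}   OUT={d:-, f:+; rest ⊤}
  B3:   IN={d:-, f:+; rest ⊤}   OUT={d:-, f:+; rest ⊤}

Merge at B2: IN[B2] = OUT[B0] ⊔ OUT[B1] = {a: ⊤, b: ⊤, c: ⊤, d: ⊤, e: ⊤, f: +}
Applying B2's transfer function to that IN value gives OUT[B2] (row B2 above).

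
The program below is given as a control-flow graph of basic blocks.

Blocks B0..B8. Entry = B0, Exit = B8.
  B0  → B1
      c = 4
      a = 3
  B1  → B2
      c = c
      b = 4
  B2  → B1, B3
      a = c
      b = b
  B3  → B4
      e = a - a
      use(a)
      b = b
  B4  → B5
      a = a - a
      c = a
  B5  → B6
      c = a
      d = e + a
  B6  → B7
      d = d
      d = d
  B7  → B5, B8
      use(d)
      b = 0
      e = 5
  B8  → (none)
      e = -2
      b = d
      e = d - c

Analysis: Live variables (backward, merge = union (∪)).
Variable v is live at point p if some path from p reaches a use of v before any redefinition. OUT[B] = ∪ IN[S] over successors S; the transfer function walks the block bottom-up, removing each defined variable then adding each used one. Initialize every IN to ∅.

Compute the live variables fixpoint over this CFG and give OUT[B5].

Answer: {a, c, d}

Working:
Per-block solution:
  B0:  IN={}  OUT={c}
  B1:  IN={c}  OUT={b, c}
  B2:  IN={b, c}  OUT={a, b, c}
  B3:  IN={a, b}  OUT={a, e}
  B4:  IN={a, e}  OUT={a, e}
  B5:  IN={a, e}  OUT={a, c, d}
  B6:  IN={a, c, d}  OUT={a, c, d}
  B7:  IN={a, c, d}  OUT={a, c, d, e}
  B8:  IN={c, d}  OUT={}

Merge at B5: OUT[B5] = IN[B6] = {a, c, d}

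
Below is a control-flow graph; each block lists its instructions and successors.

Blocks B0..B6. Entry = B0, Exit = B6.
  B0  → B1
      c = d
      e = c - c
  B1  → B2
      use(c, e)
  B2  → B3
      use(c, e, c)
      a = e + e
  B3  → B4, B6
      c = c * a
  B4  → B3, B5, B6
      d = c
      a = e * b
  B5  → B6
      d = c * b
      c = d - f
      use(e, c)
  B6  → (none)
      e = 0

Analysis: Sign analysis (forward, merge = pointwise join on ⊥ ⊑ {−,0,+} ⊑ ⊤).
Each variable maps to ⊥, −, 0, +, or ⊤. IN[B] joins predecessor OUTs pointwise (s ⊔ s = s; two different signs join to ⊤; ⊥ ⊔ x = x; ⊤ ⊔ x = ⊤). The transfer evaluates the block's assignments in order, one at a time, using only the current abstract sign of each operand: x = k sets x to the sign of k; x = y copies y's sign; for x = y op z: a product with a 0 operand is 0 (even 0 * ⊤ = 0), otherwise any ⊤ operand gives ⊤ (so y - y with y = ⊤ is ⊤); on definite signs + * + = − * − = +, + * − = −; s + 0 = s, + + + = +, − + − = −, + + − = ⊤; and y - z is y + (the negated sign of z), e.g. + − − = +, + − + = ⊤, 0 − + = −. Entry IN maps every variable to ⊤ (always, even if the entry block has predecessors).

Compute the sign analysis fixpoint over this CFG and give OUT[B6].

Per-block solution:
  B0: | IN=(all ⊤) | OUT=(all ⊤)
  B1: | IN=(all ⊤) | OUT=(all ⊤)
  B2: | IN=(all ⊤) | OUT=(all ⊤)
  B3: | IN=(all ⊤) | OUT=(all ⊤)
  B4: | IN=(all ⊤) | OUT=(all ⊤)
  B5: | IN=(all ⊤) | OUT=(all ⊤)
  B6: | IN=(all ⊤) | OUT={e:0; rest ⊤}

Merge at B6: IN[B6] = OUT[B3] ⊔ OUT[B4] ⊔ OUT[B5] = {a: ⊤, b: ⊤, c: ⊤, d: ⊤, e: ⊤, f: ⊤}
Applying B6's transfer function to that IN value gives OUT[B6] (row B6 above).

Answer: {a: ⊤, b: ⊤, c: ⊤, d: ⊤, e: 0, f: ⊤}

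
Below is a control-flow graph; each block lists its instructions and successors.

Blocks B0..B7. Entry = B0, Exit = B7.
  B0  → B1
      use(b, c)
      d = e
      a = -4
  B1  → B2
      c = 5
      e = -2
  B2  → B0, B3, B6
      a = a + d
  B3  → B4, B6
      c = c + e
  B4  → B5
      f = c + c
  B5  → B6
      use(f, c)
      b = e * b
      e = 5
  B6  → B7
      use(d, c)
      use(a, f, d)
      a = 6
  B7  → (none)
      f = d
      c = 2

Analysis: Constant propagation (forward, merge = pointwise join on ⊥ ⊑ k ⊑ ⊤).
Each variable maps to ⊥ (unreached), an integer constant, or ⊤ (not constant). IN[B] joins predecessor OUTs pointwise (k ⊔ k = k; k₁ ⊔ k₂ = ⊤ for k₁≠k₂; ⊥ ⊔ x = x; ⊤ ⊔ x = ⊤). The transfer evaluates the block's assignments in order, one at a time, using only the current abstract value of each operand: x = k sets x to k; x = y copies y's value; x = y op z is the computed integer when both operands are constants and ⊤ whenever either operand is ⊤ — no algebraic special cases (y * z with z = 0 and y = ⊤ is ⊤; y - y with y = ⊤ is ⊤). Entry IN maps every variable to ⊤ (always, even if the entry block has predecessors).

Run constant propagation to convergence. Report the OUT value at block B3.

Converged values:
  B0:   IN=(all ⊤)   OUT={a:-4; rest ⊤}
  B1:   IN={a:-4; rest ⊤}   OUT={a:-4, c:5, e:-2; rest ⊤}
  B2:   IN={a:-4, c:5, e:-2; rest ⊤}   OUT={c:5, e:-2; rest ⊤}
  B3:   IN={c:5, e:-2; rest ⊤}   OUT={c:3, e:-2; rest ⊤}
  B4:   IN={c:3, e:-2; rest ⊤}   OUT={c:3, e:-2, f:6; rest ⊤}
  B5:   IN={c:3, e:-2, f:6; rest ⊤}   OUT={c:3, e:5, f:6; rest ⊤}
  B6:   IN=(all ⊤)   OUT={a:6; rest ⊤}
  B7:   IN={a:6; rest ⊤}   OUT={a:6, c:2; rest ⊤}

Merge at B3: IN[B3] = OUT[B2] = {a: ⊤, b: ⊤, c: 5, d: ⊤, e: -2, f: ⊤}
Applying B3's transfer function to that IN value gives OUT[B3] (row B3 above).

Answer: {a: ⊤, b: ⊤, c: 3, d: ⊤, e: -2, f: ⊤}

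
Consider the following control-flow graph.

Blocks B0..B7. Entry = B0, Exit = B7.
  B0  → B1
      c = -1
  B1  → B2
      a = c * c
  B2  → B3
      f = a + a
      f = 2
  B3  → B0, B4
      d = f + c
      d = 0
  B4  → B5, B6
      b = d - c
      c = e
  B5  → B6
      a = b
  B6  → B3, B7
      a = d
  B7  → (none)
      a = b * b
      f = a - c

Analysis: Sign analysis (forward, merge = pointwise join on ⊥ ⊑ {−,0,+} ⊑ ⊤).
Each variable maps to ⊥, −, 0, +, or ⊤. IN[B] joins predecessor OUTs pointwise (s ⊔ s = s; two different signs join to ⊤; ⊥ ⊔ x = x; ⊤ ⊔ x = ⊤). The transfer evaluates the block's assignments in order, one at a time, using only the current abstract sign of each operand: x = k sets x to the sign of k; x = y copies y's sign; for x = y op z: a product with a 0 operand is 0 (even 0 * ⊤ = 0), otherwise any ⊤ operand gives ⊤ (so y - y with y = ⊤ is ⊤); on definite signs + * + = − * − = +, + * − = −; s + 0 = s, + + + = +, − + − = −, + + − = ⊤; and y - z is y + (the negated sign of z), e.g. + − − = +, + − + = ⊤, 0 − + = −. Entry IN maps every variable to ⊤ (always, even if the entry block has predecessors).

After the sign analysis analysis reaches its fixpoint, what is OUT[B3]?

Converged values:
  B0:   IN=(all ⊤)   OUT={c:-; rest ⊤}
  B1:   IN={c:-; rest ⊤}   OUT={a:+, c:-; rest ⊤}
  B2:   IN={a:+, c:-; rest ⊤}   OUT={a:+, c:-, f:+; rest ⊤}
  B3:   IN={f:+; rest ⊤}   OUT={d:0, f:+; rest ⊤}
  B4:   IN={d:0, f:+; rest ⊤}   OUT={d:0, f:+; rest ⊤}
  B5:   IN={d:0, f:+; rest ⊤}   OUT={d:0, f:+; rest ⊤}
  B6:   IN={d:0, f:+; rest ⊤}   OUT={a:0, d:0, f:+; rest ⊤}
  B7:   IN={a:0, d:0, f:+; rest ⊤}   OUT={d:0; rest ⊤}

Merge at B3: IN[B3] = OUT[B2] ⊔ OUT[B6] = {a: ⊤, b: ⊤, c: ⊤, d: ⊤, e: ⊤, f: +}
Applying B3's transfer function to that IN value gives OUT[B3] (row B3 above).

Answer: {a: ⊤, b: ⊤, c: ⊤, d: 0, e: ⊤, f: +}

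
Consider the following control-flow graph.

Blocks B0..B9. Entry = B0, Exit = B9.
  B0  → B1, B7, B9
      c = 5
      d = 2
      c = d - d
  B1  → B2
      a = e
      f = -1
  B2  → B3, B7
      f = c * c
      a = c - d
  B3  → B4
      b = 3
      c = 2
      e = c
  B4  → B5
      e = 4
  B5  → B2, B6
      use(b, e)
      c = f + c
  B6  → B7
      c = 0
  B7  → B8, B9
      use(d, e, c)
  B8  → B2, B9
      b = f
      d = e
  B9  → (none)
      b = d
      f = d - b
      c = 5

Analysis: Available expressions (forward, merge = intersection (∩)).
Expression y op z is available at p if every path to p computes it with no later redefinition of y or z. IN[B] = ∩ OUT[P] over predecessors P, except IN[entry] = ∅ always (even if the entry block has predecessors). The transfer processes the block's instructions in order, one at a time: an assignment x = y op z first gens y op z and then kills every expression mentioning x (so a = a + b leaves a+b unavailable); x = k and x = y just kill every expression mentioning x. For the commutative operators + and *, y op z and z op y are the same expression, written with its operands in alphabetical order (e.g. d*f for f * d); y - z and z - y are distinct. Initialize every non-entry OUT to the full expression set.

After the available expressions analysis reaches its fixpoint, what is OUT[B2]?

Answer: {c*c, c-d}

Working:
Fixpoint table:
  B0: | IN={} | OUT={d-d}
  B1: | IN={d-d} | OUT={d-d}
  B2: | IN={} | OUT={c*c, c-d}
  B3: | IN={c*c, c-d} | OUT={}
  B4: | IN={} | OUT={}
  B5: | IN={} | OUT={}
  B6: | IN={} | OUT={}
  B7: | IN={} | OUT={}
  B8: | IN={} | OUT={}
  B9: | IN={} | OUT={d-b}

Merge at B2: IN[B2] = OUT[B1] ∩ OUT[B5] ∩ OUT[B8] = {}
Applying B2's transfer function to that IN value gives OUT[B2] (row B2 above).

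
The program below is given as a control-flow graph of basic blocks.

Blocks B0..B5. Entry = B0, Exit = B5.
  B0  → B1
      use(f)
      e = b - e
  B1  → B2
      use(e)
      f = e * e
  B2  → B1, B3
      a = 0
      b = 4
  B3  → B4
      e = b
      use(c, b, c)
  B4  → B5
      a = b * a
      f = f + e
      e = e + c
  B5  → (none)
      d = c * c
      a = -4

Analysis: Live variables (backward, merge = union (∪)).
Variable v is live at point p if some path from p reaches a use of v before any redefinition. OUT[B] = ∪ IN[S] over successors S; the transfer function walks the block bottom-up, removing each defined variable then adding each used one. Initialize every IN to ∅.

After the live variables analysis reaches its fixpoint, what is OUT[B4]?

Per-block solution:
  B0: | IN={b, c, e, f} | OUT={c, e}
  B1: | IN={c, e} | OUT={c, e, f}
  B2: | IN={c, e, f} | OUT={a, b, c, e, f}
  B3: | IN={a, b, c, f} | OUT={a, b, c, e, f}
  B4: | IN={a, b, c, e, f} | OUT={c}
  B5: | IN={c} | OUT={}

Merge at B4: OUT[B4] = IN[B5] = {c}

Answer: {c}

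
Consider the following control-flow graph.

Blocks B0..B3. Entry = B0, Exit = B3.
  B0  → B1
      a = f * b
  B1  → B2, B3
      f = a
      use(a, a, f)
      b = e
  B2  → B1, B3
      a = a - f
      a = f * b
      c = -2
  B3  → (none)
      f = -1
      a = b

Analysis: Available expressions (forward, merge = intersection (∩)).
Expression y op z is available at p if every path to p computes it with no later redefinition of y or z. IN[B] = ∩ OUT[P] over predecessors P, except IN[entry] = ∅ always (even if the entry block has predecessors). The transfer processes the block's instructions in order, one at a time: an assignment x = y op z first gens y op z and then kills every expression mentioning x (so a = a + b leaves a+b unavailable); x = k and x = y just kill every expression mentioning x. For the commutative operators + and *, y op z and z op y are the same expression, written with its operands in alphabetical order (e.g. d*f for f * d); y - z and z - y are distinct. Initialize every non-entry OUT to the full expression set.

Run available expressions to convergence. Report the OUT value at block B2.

Fixpoint table:
  B0: | IN={} | OUT={b*f}
  B1: | IN={b*f} | OUT={}
  B2: | IN={} | OUT={b*f}
  B3: | IN={} | OUT={}

Merge at B2: IN[B2] = OUT[B1] = {}
Applying B2's transfer function to that IN value gives OUT[B2] (row B2 above).

Answer: {b*f}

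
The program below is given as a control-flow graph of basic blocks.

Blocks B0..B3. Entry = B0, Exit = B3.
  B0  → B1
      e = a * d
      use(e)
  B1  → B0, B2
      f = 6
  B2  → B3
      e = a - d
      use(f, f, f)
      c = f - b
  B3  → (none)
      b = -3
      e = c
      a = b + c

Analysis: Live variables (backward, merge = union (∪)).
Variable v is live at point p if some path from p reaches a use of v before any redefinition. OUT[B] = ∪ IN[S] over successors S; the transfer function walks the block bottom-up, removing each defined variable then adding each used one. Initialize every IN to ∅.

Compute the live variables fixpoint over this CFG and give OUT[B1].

Answer: {a, b, d, f}

Trace:
Fixpoint table:
  B0:  IN={a, b, d}  OUT={a, b, d}
  B1:  IN={a, b, d}  OUT={a, b, d, f}
  B2:  IN={a, b, d, f}  OUT={c}
  B3:  IN={c}  OUT={}

Merge at B1: OUT[B1] = IN[B0] ⊔ IN[B2] = {a, b, d, f}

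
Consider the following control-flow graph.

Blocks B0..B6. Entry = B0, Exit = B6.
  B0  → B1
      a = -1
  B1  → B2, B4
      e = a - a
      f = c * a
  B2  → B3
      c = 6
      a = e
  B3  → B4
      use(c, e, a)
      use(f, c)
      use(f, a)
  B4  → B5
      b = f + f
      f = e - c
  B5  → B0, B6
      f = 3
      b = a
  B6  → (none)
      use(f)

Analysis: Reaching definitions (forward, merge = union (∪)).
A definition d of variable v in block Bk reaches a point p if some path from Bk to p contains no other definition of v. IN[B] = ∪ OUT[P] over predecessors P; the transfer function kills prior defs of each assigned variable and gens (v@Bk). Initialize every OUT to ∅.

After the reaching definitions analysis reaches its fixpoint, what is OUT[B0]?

Answer: {a@B0, b@B5, c@B2, e@B1, f@B5}

Trace:
Converged values:
  B0:   IN={a@B0, a@B2, b@B5, c@B2, e@B1, f@B5}   OUT={a@B0, b@B5, c@B2, e@B1, f@B5}
  B1:   IN={a@B0, b@B5, c@B2, e@B1, f@B5}   OUT={a@B0, b@B5, c@B2, e@B1, f@B1}
  B2:   IN={a@B0, b@B5, c@B2, e@B1, f@B1}   OUT={a@B2, b@B5, c@B2, e@B1, f@B1}
  B3:   IN={a@B2, b@B5, c@B2, e@B1, f@B1}   OUT={a@B2, b@B5, c@B2, e@B1, f@B1}
  B4:   IN={a@B0, a@B2, b@B5, c@B2, e@B1, f@B1}   OUT={a@B0, a@B2, b@B4, c@B2, e@B1, f@B4}
  B5:   IN={a@B0, a@B2, b@B4, c@B2, e@B1, f@B4}   OUT={a@B0, a@B2, b@B5, c@B2, e@B1, f@B5}
  B6:   IN={a@B0, a@B2, b@B5, c@B2, e@B1, f@B5}   OUT={a@B0, a@B2, b@B5, c@B2, e@B1, f@B5}

Merge at B0 (entry node, so the boundary value {} is joined with the incoming edge(s)): IN[B0] = {} ⊔ OUT[B5] = {a@B0, a@B2, b@B5, c@B2, e@B1, f@B5}
Applying B0's transfer function to that IN value gives OUT[B0] (row B0 above).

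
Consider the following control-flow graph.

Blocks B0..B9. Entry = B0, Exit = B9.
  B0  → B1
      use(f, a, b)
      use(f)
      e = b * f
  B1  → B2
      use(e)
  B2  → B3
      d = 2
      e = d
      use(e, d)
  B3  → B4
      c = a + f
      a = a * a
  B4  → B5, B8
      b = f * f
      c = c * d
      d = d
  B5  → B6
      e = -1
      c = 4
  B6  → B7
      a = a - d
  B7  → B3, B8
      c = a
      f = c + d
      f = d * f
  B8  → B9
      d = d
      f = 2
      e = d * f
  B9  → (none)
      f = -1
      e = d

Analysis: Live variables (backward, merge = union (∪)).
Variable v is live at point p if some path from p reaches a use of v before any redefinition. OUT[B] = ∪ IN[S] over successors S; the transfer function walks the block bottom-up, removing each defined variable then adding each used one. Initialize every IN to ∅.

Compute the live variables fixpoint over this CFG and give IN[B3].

Answer: {a, d, f}

Working:
Converged values:
  B0:   IN={a, b, f}   OUT={a, e, f}
  B1:   IN={a, e, f}   OUT={a, f}
  B2:   IN={a, f}   OUT={a, d, f}
  B3:   IN={a, d, f}   OUT={a, c, d, f}
  B4:   IN={a, c, d, f}   OUT={a, d}
  B5:   IN={a, d}   OUT={a, d}
  B6:   IN={a, d}   OUT={a, d}
  B7:   IN={a, d}   OUT={a, d, f}
  B8:   IN={d}   OUT={d}
  B9:   IN={d}   OUT={}

Merge at B3: OUT[B3] = IN[B4] = {a, c, d, f}
Applying B3's transfer function to that OUT value gives IN[B3] (row B3 above).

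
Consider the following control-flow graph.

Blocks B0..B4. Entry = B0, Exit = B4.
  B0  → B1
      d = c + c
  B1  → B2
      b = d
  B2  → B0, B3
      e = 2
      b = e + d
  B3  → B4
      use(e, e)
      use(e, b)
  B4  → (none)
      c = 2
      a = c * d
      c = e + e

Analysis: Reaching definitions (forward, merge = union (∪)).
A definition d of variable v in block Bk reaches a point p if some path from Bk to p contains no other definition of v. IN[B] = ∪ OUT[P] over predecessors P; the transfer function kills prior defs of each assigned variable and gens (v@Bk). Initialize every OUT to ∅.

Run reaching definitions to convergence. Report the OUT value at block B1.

Converged values:
  B0:  IN={b@B2, d@B0, e@B2}  OUT={b@B2, d@B0, e@B2}
  B1:  IN={b@B2, d@B0, e@B2}  OUT={b@B1, d@B0, e@B2}
  B2:  IN={b@B1, d@B0, e@B2}  OUT={b@B2, d@B0, e@B2}
  B3:  IN={b@B2, d@B0, e@B2}  OUT={b@B2, d@B0, e@B2}
  B4:  IN={b@B2, d@B0, e@B2}  OUT={a@B4, b@B2, c@B4, d@B0, e@B2}

Merge at B1: IN[B1] = OUT[B0] = {b@B2, d@B0, e@B2}
Applying B1's transfer function to that IN value gives OUT[B1] (row B1 above).

Answer: {b@B1, d@B0, e@B2}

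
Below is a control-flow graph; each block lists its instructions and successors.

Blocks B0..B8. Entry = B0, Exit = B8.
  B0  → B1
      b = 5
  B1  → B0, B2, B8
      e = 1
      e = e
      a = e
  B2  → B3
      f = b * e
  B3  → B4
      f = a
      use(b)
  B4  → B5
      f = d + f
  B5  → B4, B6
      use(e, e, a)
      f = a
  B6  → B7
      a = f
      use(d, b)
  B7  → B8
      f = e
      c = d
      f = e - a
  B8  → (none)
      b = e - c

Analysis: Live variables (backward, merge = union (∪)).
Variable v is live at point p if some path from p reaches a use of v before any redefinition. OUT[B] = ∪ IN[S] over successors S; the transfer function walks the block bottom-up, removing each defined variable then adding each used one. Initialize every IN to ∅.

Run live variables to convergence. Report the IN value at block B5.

Converged values:
  B0:  IN={c, d}  OUT={b, c, d}
  B1:  IN={b, c, d}  OUT={a, b, c, d, e}
  B2:  IN={a, b, d, e}  OUT={a, b, d, e}
  B3:  IN={a, b, d, e}  OUT={a, b, d, e, f}
  B4:  IN={a, b, d, e, f}  OUT={a, b, d, e}
  B5:  IN={a, b, d, e}  OUT={a, b, d, e, f}
  B6:  IN={b, d, e, f}  OUT={a, d, e}
  B7:  IN={a, d, e}  OUT={c, e}
  B8:  IN={c, e}  OUT={}

Merge at B5: OUT[B5] = IN[B4] ⊔ IN[B6] = {a, b, d, e, f}
Applying B5's transfer function to that OUT value gives IN[B5] (row B5 above).

Answer: {a, b, d, e}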